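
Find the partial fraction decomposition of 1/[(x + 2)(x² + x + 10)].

Cover-up at x = -2: P = 1/((-2)² + 1·(-2) + 10) = 1/12. Then Q = -P = -1/12, R = -P·(1 - 2) = 1/12
Result: (1/12)/(x + 2) - ((1/12)x - 1/12)/(x² + x + 10)


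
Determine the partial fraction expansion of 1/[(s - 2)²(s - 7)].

Cover-up at s=7: R = 1/(7 - 2)² = 1/25. Cover-up at s=2: Q = 1/(2 - 7) = -1/5. Comparing s² coeff: P = -R = -1/25
Result: (-1/25)/(s - 2) - (1/5)/(s - 2)² + (1/25)/(s - 7)


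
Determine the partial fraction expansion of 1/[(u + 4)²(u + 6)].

Cover-up at u=-6: C = 1/(-6 + 4)² = 1/4. Cover-up at u=-4: B = 1/(-4 + 6) = 1/2. Comparing u² coeff: A = -C = -1/4
Result: (-1/4)/(u + 4) + (1/2)/(u + 4)² + (1/4)/(u + 6)


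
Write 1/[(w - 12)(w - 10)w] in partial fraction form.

Using cover-up method: A = 1/24, B = -1/20, C = 1/120
Result: (1/24)/(w - 12) - (1/20)/(w - 10) + (1/120)/w


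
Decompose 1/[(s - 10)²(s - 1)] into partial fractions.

Cover-up at s=1: C = 1/(1 - 10)² = 1/81. Cover-up at s=10: B = 1/(10 - 1) = 1/9. Comparing s² coeff: A = -C = -1/81
Result: (-1/81)/(s - 10) + (1/9)/(s - 10)² + (1/81)/(s - 1)


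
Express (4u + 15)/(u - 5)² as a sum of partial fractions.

(4u + 15) = A(u - 5) + B. At u = 5: B = 4·5 + 15 = 35. Coeff of u: A = 4
Result: 4/(u - 5) + 35/(u - 5)²


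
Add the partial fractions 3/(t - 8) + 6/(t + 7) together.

Common denominator (t - 8)(t + 7). Numerator: 3(t + 7) + 6(t - 8) = (3t + 21) + (6t - 48) = 9t - 27
Result: (9t - 27)/[(t - 8)(t + 7)]


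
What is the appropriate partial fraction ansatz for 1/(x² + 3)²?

Repeated quadratic factor: (Ax + B)/(x² + 3) + (Cx + D)/(x² + 3)²


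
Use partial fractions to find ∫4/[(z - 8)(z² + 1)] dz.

Cover-up at z=8: P = 4/(8²+1) = 4/65. Coeff matching: Q = -4/65, R = -32/65. Decomposition: (4/65)/(z - 8) - ((4/65)z + 32/65)/(z² + 1). Integrate: linear → ln, quadratic → (1/2)ln + arctan: (4/65) ln|(z - 8)| - (2/65) ln(z² + 1) - (32/65) arctan(z) + C


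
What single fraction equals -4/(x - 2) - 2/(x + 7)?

Common denominator (x - 2)(x + 7). Numerator: -4(x + 7) - 2(x - 2) = (-4x - 28) - (2x - 4) = -6x - 24
Result: (-6x - 24)/[(x - 2)(x + 7)]


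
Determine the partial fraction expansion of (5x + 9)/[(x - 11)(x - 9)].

At x=11: P = (5·11 + 9)/(11 - 9) = 32. At x=9: Q = (5·9 + 9)/(9 - 11) = -27
Result: 32/(x - 11) - 27/(x - 9)


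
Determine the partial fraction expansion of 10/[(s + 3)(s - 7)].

10/(s + 3)(s - 7) = A/(s + 3) + B/(s - 7). A = 10/(-3 - 7) = -1, B = 10/(7 + 3) = 1
Result: -1/(s + 3) + 1/(s - 7)


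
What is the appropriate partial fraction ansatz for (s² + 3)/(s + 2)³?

Repeated linear factor (power 3): A/(s + 2) + B/(s + 2)² + C/(s + 2)³


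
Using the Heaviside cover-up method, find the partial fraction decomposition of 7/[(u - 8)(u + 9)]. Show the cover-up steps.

Cover (u - 8): set u=8, get A = 7/(8 + 9) = 7/17. Cover (u + 9): set u=-9, get B = 7/(-9 - 8) = -7/17.
Result: (7/17)/(u - 8) - (7/17)/(u + 9)


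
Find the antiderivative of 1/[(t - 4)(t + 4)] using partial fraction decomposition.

Decompose: 1/[(t - 4)(t + 4)] = (1/8)/(t - 4) - (1/8)/(t + 4). Integrate each term: (1/8) ln|(t - 4)| - (1/8) ln|(t + 4)| + C


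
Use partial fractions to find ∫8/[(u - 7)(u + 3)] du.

Decompose: 8/[(u - 7)(u + 3)] = (4/5)/(u - 7) - (4/5)/(u + 3). Integrate each term: (4/5) ln|(u - 7)| - (4/5) ln|(u + 3)| + C


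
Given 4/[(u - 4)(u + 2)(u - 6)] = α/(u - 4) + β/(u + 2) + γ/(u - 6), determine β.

Cover-up at u = -2: β = 4/[(-2 - 4)(-2 - 6)] = 4/[(-6)(-8)] = 4/48 = 1/12


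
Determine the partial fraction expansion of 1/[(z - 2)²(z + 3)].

Cover-up at z=-3: C = 1/(-3 - 2)² = 1/25. Cover-up at z=2: B = 1/(2 + 3) = 1/5. Comparing z² coeff: A = -C = -1/25
Result: (-1/25)/(z - 2) + (1/5)/(z - 2)² + (1/25)/(z + 3)


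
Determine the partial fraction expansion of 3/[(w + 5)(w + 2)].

3/(w + 5)(w + 2) = α/(w + 5) + β/(w + 2). α = 3/(-5 + 2) = -1, β = 3/(-2 + 5) = 1
Result: -1/(w + 5) + 1/(w + 2)


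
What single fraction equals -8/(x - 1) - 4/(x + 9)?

Common denominator (x - 1)(x + 9). Numerator: -8(x + 9) - 4(x - 1) = (-8x - 72) - (4x - 4) = -12x - 68
Result: (-12x - 68)/[(x - 1)(x + 9)]


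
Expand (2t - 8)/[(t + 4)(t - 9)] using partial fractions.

At t=-4: P = (2·(-4) - 8)/(-4 - 9) = 16/13. At t=9: Q = (2·9 - 8)/(9 + 4) = 10/13
Result: (16/13)/(t + 4) + (10/13)/(t - 9)


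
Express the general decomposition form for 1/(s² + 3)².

Repeated quadratic factor: (As + B)/(s² + 3) + (Cs + D)/(s² + 3)²


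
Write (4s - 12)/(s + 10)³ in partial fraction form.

(4s - 12) = α(s + 10)² + β(s + 10) + γ. At s = -10: γ = 4·(-10) - 12 = -52. Coefficients: α = 0, β = 4
Result: 4/(s + 10)² - 52/(s + 10)³


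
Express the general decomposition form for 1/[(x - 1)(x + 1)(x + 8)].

Three distinct linear factors: A/(x - 1) + B/(x + 1) + C/(x + 8)


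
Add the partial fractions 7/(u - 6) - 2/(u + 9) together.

Common denominator (u - 6)(u + 9). Numerator: 7(u + 9) - 2(u - 6) = (7u + 63) - (2u - 12) = 5u + 75
Result: (5u + 75)/[(u - 6)(u + 9)]


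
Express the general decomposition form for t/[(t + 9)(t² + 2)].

Linear + irreducible quadratic: A/(t + 9) + (Bt + C)/(t² + 2)


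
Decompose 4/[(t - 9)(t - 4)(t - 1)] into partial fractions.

Using cover-up method: A = 1/10, B = -4/15, C = 1/6
Result: (1/10)/(t - 9) - (4/15)/(t - 4) + (1/6)/(t - 1)


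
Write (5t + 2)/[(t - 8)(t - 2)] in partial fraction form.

At t=8: α = (5·8 + 2)/(8 - 2) = 7. At t=2: β = (5·2 + 2)/(2 - 8) = -2
Result: 7/(t - 8) - 2/(t - 2)


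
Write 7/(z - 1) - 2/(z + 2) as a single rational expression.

Common denominator (z - 1)(z + 2). Numerator: 7(z + 2) - 2(z - 1) = (7z + 14) - (2z - 2) = 5z + 16
Result: (5z + 16)/[(z - 1)(z + 2)]


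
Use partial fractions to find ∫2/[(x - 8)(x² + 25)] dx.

Cover-up at x=8: α = 2/(8²+25) = 2/89. Coeff matching: β = -2/89, γ = -16/89. Decomposition: (2/89)/(x - 8) - ((2/89)x + 16/89)/(x² + 25). Integrate: linear → ln, quadratic → (1/2)ln + arctan: (2/89) ln|(x - 8)| - (1/89) ln(x² + 25) - (16/445) arctan(x/5) + C


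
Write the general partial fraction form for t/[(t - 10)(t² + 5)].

Linear + irreducible quadratic: α/(t - 10) + (βt + γ)/(t² + 5)


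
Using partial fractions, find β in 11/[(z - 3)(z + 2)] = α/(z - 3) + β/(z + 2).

Cover-up at z = -2: β = 11/(-2 - 3) = -11/5


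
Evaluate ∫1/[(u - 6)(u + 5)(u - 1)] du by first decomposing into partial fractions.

Cover-up: A = 1/55, B = 1/66, C = -1/30. Decomposition: (1/55)/(u - 6) + (1/66)/(u + 5) - (1/30)/(u - 1). Integrate each term: (1/55) ln|(u - 6)| + (1/66) ln|(u + 5)| - (1/30) ln|(u - 1)| + C


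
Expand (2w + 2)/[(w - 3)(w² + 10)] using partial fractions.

At w=3: α = (2·3 + 2)/(3² + 10) = 8/19. β = -α = -8/19, γ = 2 - 3·α = 14/19
Result: (8/19)/(w - 3) - ((8/19)w - 14/19)/(w² + 10)


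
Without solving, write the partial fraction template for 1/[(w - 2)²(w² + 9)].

Repeated linear + quadratic: A/(w - 2) + B/(w - 2)² + (Cw + D)/(w² + 9)


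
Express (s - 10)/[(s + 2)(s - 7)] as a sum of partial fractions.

At s=-2: α = (1·(-2) - 10)/(-2 - 7) = 4/3. At s=7: β = (1·7 - 10)/(7 + 2) = -1/3
Result: (4/3)/(s + 2) - (1/3)/(s - 7)


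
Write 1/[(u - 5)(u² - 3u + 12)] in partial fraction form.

Cover-up at u = 5: A = 1/(5² - 3·5 + 12) = 1/22. Then B = -A = -1/22, C = -A·(-3 + 5) = -1/11
Result: (1/22)/(u - 5) - ((1/22)u + 1/11)/(u² - 3u + 12)


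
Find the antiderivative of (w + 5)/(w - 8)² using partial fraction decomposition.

Decompose: A = 1, B = 1·8 + 5 = 13, so (w + 5)/(w - 8)² = 1/(w - 8) + 13/(w - 8)². Integrate: ∫ A/(w - 8) dw = ln|(w - 8)|; ∫ B/(w - 8)² dw = -13/(w - 8). Sum: ln|(w - 8)| - 13/(w - 8) + C


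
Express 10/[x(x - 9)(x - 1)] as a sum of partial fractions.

Using cover-up method: A = 10/9, B = 5/36, C = -5/4
Result: (10/9)/x + (5/36)/(x - 9) - (5/4)/(x - 1)


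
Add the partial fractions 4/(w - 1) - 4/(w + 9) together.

Common denominator (w - 1)(w + 9). Numerator: 4(w + 9) - 4(w - 1) = (4w + 36) - (4w - 4) = 40
Result: (40)/[(w - 1)(w + 9)]


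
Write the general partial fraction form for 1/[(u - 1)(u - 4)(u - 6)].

Three distinct linear factors: α/(u - 1) + β/(u - 4) + γ/(u - 6)


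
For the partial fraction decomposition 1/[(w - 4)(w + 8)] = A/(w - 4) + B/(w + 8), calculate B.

Cover-up at w = -8: B = 1/(-8 - 4) = -1/12


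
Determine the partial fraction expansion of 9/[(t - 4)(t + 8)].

9/(t - 4)(t + 8) = A/(t - 4) + B/(t + 8). A = 9/(4 + 8) = 3/4, B = 9/(-8 - 4) = -3/4
Result: (3/4)/(t - 4) - (3/4)/(t + 8)


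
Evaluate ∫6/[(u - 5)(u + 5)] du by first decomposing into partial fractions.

Decompose: 6/[(u - 5)(u + 5)] = (3/5)/(u - 5) - (3/5)/(u + 5). Integrate each term: (3/5) ln|(u - 5)| - (3/5) ln|(u + 5)| + C


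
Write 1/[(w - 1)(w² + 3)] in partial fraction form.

Cover-up at w = 1: α = 1/(1² + 3) = 1/4. Then β = -α = -1/4, γ = -α·(0 + 1) = -1/4
Result: (1/4)/(w - 1) - ((1/4)w + 1/4)/(w² + 3)


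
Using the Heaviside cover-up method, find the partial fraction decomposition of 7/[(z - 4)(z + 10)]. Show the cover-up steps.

Cover (z - 4): set z=4, get P = 7/(4 + 10) = 1/2. Cover (z + 10): set z=-10, get Q = 7/(-10 - 4) = -1/2.
Result: (1/2)/(z - 4) - (1/2)/(z + 10)


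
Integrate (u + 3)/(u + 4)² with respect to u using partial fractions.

Decompose: P = 1, Q = 1·(-4) + 3 = -1, so (u + 3)/(u + 4)² = 1/(u + 4) - 1/(u + 4)². Integrate: ∫ P/(u + 4) du = ln|(u + 4)|; ∫ Q/(u + 4)² du = 1/(u + 4). Sum: ln|(u + 4)| + 1/(u + 4) + C


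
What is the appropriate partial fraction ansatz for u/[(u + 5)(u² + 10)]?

Linear + irreducible quadratic: P/(u + 5) + (Qu + R)/(u² + 10)


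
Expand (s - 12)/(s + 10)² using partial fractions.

(s - 12) = A(s + 10) + B. At s = -10: B = 1·(-10) - 12 = -22. Coeff of s: A = 1
Result: 1/(s + 10) - 22/(s + 10)²


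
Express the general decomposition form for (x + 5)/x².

Repeated linear factor: A/x + B/x²


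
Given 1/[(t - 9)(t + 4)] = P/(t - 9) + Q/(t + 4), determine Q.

Cover-up at t = -4: Q = 1/(-4 - 9) = -1/13


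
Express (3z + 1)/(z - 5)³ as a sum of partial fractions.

(3z + 1) = P(z - 5)² + Q(z - 5) + R. At z = 5: R = 3·5 + 1 = 16. Coefficients: P = 0, Q = 3
Result: 3/(z - 5)² + 16/(z - 5)³


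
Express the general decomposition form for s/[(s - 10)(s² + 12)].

Linear + irreducible quadratic: α/(s - 10) + (βs + γ)/(s² + 12)


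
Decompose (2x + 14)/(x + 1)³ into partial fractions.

(2x + 14) = A(x + 1)² + B(x + 1) + C. At x = -1: C = 2·(-1) + 14 = 12. Coefficients: A = 0, B = 2
Result: 2/(x + 1)² + 12/(x + 1)³


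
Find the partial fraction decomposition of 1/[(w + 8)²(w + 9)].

Cover-up at w=-9: C = 1/(-9 + 8)² = 1. Cover-up at w=-8: B = 1/(-8 + 9) = 1. Comparing w² coeff: A = -C = -1
Result: -1/(w + 8) + 1/(w + 8)² + 1/(w + 9)


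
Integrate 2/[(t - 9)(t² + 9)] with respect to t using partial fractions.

Cover-up at t=9: P = 2/(9²+9) = 1/45. Coeff matching: Q = -1/45, R = -1/5. Decomposition: (1/45)/(t - 9) - ((1/45)t + 1/5)/(t² + 9). Integrate: linear → ln, quadratic → (1/2)ln + arctan: (1/45) ln|(t - 9)| - (1/90) ln(t² + 9) - (1/15) arctan(t/3) + C


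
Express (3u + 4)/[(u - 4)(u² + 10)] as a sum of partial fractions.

At u=4: P = (3·4 + 4)/(4² + 10) = 8/13. Q = -P = -8/13, R = 3 - 4·P = 7/13
Result: (8/13)/(u - 4) - ((8/13)u - 7/13)/(u² + 10)


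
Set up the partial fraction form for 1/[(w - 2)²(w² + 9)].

Repeated linear + quadratic: A/(w - 2) + B/(w - 2)² + (Cw + D)/(w² + 9)


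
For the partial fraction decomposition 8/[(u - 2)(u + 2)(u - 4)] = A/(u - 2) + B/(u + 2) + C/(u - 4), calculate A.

Cover-up at u = 2: A = 8/[(2 + 2)(2 - 4)] = 8/[(4)(-2)] = -8/8 = -1


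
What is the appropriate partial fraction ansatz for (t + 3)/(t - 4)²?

Repeated linear factor: P/(t - 4) + Q/(t - 4)²


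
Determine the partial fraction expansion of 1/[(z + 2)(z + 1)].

1/(z + 2)(z + 1) = α/(z + 2) + β/(z + 1). α = 1/(-2 + 1) = -1, β = 1/(-1 + 2) = 1
Result: -1/(z + 2) + 1/(z + 1)


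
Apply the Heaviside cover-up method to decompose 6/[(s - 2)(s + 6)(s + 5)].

Cover (s - 2), s=2: α = 6/[(2 + 6)(2 + 5)] = 3/28. Cover (s + 6), s=-6: β = 6/[(-6 - 2)(-6 + 5)] = 3/4. Cover (s + 5), s=-5: γ = 6/[(-5 - 2)(-5 + 6)] = -6/7.
Result: (3/28)/(s - 2) + (3/4)/(s + 6) - (6/7)/(s + 5)


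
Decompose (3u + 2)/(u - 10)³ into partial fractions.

(3u + 2) = α(u - 10)² + β(u - 10) + γ. At u = 10: γ = 3·10 + 2 = 32. Coefficients: α = 0, β = 3
Result: 3/(u - 10)² + 32/(u - 10)³


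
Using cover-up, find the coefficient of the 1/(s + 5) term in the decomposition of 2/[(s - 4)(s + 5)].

Cover (s + 5), set s=-5: 2/((s - 4) at s=-5) = 2/(-9) = -2/9


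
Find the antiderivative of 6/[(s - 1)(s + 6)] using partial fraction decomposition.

Decompose: 6/[(s - 1)(s + 6)] = (6/7)/(s - 1) - (6/7)/(s + 6). Integrate each term: (6/7) ln|(s - 1)| - (6/7) ln|(s + 6)| + C


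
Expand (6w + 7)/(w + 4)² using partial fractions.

(6w + 7) = P(w + 4) + Q. At w = -4: Q = 6·(-4) + 7 = -17. Coeff of w: P = 6
Result: 6/(w + 4) - 17/(w + 4)²


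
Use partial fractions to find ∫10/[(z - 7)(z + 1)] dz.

Decompose: 10/[(z - 7)(z + 1)] = (5/4)/(z - 7) - (5/4)/(z + 1). Integrate each term: (5/4) ln|(z - 7)| - (5/4) ln|(z + 1)| + C


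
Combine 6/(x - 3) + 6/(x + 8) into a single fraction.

Common denominator (x - 3)(x + 8). Numerator: 6(x + 8) + 6(x - 3) = (6x + 48) + (6x - 18) = 12x + 30
Result: (12x + 30)/[(x - 3)(x + 8)]


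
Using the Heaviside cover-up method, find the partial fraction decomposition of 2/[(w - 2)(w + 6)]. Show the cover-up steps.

Cover (w - 2): set w=2, get A = 2/(2 + 6) = 1/4. Cover (w + 6): set w=-6, get B = 2/(-6 - 2) = -1/4.
Result: (1/4)/(w - 2) - (1/4)/(w + 6)


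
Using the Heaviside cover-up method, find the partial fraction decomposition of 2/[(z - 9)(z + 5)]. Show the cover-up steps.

Cover (z - 9): set z=9, get A = 2/(9 + 5) = 1/7. Cover (z + 5): set z=-5, get B = 2/(-5 - 9) = -1/7.
Result: (1/7)/(z - 9) - (1/7)/(z + 5)


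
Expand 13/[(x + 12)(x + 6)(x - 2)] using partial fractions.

Using cover-up method: P = 13/84, Q = -13/48, R = 13/112
Result: (13/84)/(x + 12) - (13/48)/(x + 6) + (13/112)/(x - 2)


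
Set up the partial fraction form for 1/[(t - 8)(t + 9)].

Distinct linear factors: α/(t - 8) + β/(t + 9)


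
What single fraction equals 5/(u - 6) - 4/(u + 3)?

Common denominator (u - 6)(u + 3). Numerator: 5(u + 3) - 4(u - 6) = (5u + 15) - (4u - 24) = u + 39
Result: (u + 39)/[(u - 6)(u + 3)]


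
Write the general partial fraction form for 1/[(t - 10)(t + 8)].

Distinct linear factors: α/(t - 10) + β/(t + 8)


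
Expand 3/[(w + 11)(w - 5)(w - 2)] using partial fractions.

Using cover-up method: P = 3/208, Q = 1/16, R = -1/13
Result: (3/208)/(w + 11) + (1/16)/(w - 5) - (1/13)/(w - 2)


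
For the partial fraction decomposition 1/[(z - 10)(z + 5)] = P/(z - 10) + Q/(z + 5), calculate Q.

Cover-up at z = -5: Q = 1/(-5 - 10) = -1/15


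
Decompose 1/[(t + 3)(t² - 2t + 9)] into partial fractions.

Cover-up at t = -3: α = 1/((-3)² - 2·(-3) + 9) = 1/24. Then β = -α = -1/24, γ = -α·(-2 - 3) = 5/24
Result: (1/24)/(t + 3) - ((1/24)t - 5/24)/(t² - 2t + 9)


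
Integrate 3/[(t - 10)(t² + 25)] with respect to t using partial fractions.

Cover-up at t=10: P = 3/(10²+25) = 3/125. Coeff matching: Q = -3/125, R = -6/25. Decomposition: (3/125)/(t - 10) - ((3/125)t + 6/25)/(t² + 25). Integrate: linear → ln, quadratic → (1/2)ln + arctan: (3/125) ln|(t - 10)| - (3/250) ln(t² + 25) - (6/125) arctan(t/5) + C


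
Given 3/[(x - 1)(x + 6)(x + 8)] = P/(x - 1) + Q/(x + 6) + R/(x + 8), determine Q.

Cover-up at x = -6: Q = 3/[(-6 - 1)(-6 + 8)] = 3/[(-7)(2)] = -3/14


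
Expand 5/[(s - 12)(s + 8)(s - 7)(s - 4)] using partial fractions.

Using Heaviside cover-up: (1/160)/(s - 12) - (1/720)/(s + 8) - (1/45)/(s - 7) + (5/288)/(s - 4)


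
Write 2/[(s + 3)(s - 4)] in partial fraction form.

2/(s + 3)(s - 4) = P/(s + 3) + Q/(s - 4). P = 2/(-3 - 4) = -2/7, Q = 2/(4 + 3) = 2/7
Result: (-2/7)/(s + 3) + (2/7)/(s - 4)


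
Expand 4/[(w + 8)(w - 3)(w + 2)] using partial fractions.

Using cover-up method: P = 2/33, Q = 4/55, R = -2/15
Result: (2/33)/(w + 8) + (4/55)/(w - 3) - (2/15)/(w + 2)


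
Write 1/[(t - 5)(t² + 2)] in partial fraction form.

Cover-up at t = 5: α = 1/(5² + 2) = 1/27. Then β = -α = -1/27, γ = -α·(0 + 5) = -5/27
Result: (1/27)/(t - 5) - ((1/27)t + 5/27)/(t² + 2)


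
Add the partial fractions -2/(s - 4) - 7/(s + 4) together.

Common denominator (s - 4)(s + 4). Numerator: -2(s + 4) - 7(s - 4) = (-2s - 8) - (7s - 28) = -9s + 20
Result: (-9s + 20)/[(s - 4)(s + 4)]


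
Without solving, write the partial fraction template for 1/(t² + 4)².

Repeated quadratic factor: (αt + β)/(t² + 4) + (γt + δ)/(t² + 4)²


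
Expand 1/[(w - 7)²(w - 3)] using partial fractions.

Cover-up at w=3: γ = 1/(3 - 7)² = 1/16. Cover-up at w=7: β = 1/(7 - 3) = 1/4. Comparing w² coeff: α = -γ = -1/16
Result: (-1/16)/(w - 7) + (1/4)/(w - 7)² + (1/16)/(w - 3)


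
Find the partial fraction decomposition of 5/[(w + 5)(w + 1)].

5/(w + 5)(w + 1) = P/(w + 5) + Q/(w + 1). P = 5/(-5 + 1) = -5/4, Q = 5/(-1 + 5) = 5/4
Result: (-5/4)/(w + 5) + (5/4)/(w + 1)


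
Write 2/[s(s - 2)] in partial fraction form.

2/s(s - 2) = α/s + β/(s - 2). α = 2/(0 - 2) = -1, β = 2/(2 - 0) = 1
Result: -1/s + 1/(s - 2)


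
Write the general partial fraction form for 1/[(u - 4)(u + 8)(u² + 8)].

Two linear + quadratic: A/(u - 4) + B/(u + 8) + (Cu + D)/(u² + 8)


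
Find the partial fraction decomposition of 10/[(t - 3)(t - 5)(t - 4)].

Using cover-up method: P = 5, Q = 5, R = -10
Result: 5/(t - 3) + 5/(t - 5) - 10/(t - 4)


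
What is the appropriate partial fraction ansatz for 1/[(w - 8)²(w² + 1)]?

Repeated linear + quadratic: A/(w - 8) + B/(w - 8)² + (Cw + D)/(w² + 1)


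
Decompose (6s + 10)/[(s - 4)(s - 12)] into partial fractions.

At s=4: α = (6·4 + 10)/(4 - 12) = -17/4. At s=12: β = (6·12 + 10)/(12 - 4) = 41/4
Result: (-17/4)/(s - 4) + (41/4)/(s - 12)


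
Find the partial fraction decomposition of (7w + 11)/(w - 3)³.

(7w + 11) = A(w - 3)² + B(w - 3) + C. At w = 3: C = 7·3 + 11 = 32. Coefficients: A = 0, B = 7
Result: 7/(w - 3)² + 32/(w - 3)³


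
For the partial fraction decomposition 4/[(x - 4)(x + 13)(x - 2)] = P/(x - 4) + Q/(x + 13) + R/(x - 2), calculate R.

Cover-up at x = 2: R = 4/[(2 - 4)(2 + 13)] = 4/[(-2)(15)] = -4/30 = -2/15


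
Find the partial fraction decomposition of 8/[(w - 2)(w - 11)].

8/(w - 2)(w - 11) = P/(w - 2) + Q/(w - 11). P = 8/(2 - 11) = -8/9, Q = 8/(11 - 2) = 8/9
Result: (-8/9)/(w - 2) + (8/9)/(w - 11)


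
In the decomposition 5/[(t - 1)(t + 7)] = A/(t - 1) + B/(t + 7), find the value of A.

Cover-up at t = 1: A = 5/(1 + 7) = 5/8


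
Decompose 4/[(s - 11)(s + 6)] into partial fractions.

4/(s - 11)(s + 6) = A/(s - 11) + B/(s + 6). A = 4/(11 + 6) = 4/17, B = 4/(-6 - 11) = -4/17
Result: (4/17)/(s - 11) - (4/17)/(s + 6)


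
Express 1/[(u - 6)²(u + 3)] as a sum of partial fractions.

Cover-up at u=-3: R = 1/(-3 - 6)² = 1/81. Cover-up at u=6: Q = 1/(6 + 3) = 1/9. Comparing u² coeff: P = -R = -1/81
Result: (-1/81)/(u - 6) + (1/9)/(u - 6)² + (1/81)/(u + 3)


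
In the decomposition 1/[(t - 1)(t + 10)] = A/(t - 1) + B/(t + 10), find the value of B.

Cover-up at t = -10: B = 1/(-10 - 1) = -1/11


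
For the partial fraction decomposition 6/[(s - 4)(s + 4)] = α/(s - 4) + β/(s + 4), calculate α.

Cover-up at s = 4: α = 6/(4 + 4) = 6/8 = 3/4


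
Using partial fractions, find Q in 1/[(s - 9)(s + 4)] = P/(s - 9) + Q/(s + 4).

Cover-up at s = -4: Q = 1/(-4 - 9) = -1/13


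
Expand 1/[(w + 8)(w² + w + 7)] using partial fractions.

Cover-up at w = -8: α = 1/((-8)² + 1·(-8) + 7) = 1/63. Then β = -α = -1/63, γ = -α·(1 - 8) = 1/9
Result: (1/63)/(w + 8) - ((1/63)w - 1/9)/(w² + w + 7)


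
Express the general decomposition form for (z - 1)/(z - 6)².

Repeated linear factor: α/(z - 6) + β/(z - 6)²


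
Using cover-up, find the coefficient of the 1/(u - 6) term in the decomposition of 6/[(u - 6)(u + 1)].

Cover (u - 6), set u=6: 6/((u + 1) at u=6) = 6/(7) = 6/7


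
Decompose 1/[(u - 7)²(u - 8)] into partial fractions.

Cover-up at u=8: γ = 1/(8 - 7)² = 1. Cover-up at u=7: β = 1/(7 - 8) = -1. Comparing u² coeff: α = -γ = -1
Result: -1/(u - 7) - 1/(u - 7)² + 1/(u - 8)


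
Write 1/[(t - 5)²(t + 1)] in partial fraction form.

Cover-up at t=-1: R = 1/(-1 - 5)² = 1/36. Cover-up at t=5: Q = 1/(5 + 1) = 1/6. Comparing t² coeff: P = -R = -1/36
Result: (-1/36)/(t - 5) + (1/6)/(t - 5)² + (1/36)/(t + 1)


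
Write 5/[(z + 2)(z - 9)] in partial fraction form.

5/(z + 2)(z - 9) = P/(z + 2) + Q/(z - 9). P = 5/(-2 - 9) = -5/11, Q = 5/(9 + 2) = 5/11
Result: (-5/11)/(z + 2) + (5/11)/(z - 9)


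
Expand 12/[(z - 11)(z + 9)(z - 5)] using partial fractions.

Using cover-up method: A = 1/10, B = 3/70, C = -1/7
Result: (1/10)/(z - 11) + (3/70)/(z + 9) - (1/7)/(z - 5)


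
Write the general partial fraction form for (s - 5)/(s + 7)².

Repeated linear factor: A/(s + 7) + B/(s + 7)²


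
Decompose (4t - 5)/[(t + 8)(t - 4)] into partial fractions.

At t=-8: A = (4·(-8) - 5)/(-8 - 4) = 37/12. At t=4: B = (4·4 - 5)/(4 + 8) = 11/12
Result: (37/12)/(t + 8) + (11/12)/(t - 4)


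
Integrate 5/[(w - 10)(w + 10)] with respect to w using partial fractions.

Decompose: 5/[(w - 10)(w + 10)] = (1/4)/(w - 10) - (1/4)/(w + 10). Integrate each term: (1/4) ln|(w - 10)| - (1/4) ln|(w + 10)| + C


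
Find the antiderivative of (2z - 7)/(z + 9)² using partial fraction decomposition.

Decompose: α = 2, β = 2·(-9) - 7 = -25, so (2z - 7)/(z + 9)² = 2/(z + 9) - 25/(z + 9)². Integrate: ∫ α/(z + 9) dz = 2 ln|(z + 9)|; ∫ β/(z + 9)² dz = 25/(z + 9). Sum: 2 ln|(z + 9)| + 25/(z + 9) + C


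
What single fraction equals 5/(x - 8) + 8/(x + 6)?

Common denominator (x - 8)(x + 6). Numerator: 5(x + 6) + 8(x - 8) = (5x + 30) + (8x - 64) = 13x - 34
Result: (13x - 34)/[(x - 8)(x + 6)]


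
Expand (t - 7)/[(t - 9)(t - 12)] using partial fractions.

At t=9: P = (1·9 - 7)/(9 - 12) = -2/3. At t=12: Q = (1·12 - 7)/(12 - 9) = 5/3
Result: (-2/3)/(t - 9) + (5/3)/(t - 12)


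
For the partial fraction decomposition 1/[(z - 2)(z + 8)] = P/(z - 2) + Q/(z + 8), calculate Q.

Cover-up at z = -8: Q = 1/(-8 - 2) = -1/10


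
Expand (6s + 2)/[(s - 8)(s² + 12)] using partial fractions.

At s=8: α = (6·8 + 2)/(8² + 12) = 25/38. β = -α = -25/38, γ = 6 - 8·α = 14/19
Result: (25/38)/(s - 8) - ((25/38)s - 14/19)/(s² + 12)


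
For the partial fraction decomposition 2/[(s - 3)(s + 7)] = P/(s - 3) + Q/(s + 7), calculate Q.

Cover-up at s = -7: Q = 2/(-7 - 3) = -2/10 = -1/5


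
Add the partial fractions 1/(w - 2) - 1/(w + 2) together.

Common denominator (w - 2)(w + 2). Numerator: 1(w + 2) - 1(w - 2) = (w + 2) - (w - 2) = 4
Result: (4)/[(w - 2)(w + 2)]


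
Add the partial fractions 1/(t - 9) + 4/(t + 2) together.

Common denominator (t - 9)(t + 2). Numerator: 1(t + 2) + 4(t - 9) = (t + 2) + (4t - 36) = 5t - 34
Result: (5t - 34)/[(t - 9)(t + 2)]


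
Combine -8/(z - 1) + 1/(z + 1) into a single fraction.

Common denominator (z - 1)(z + 1). Numerator: -8(z + 1) + 1(z - 1) = (-8z - 8) + (z - 1) = -7z - 9
Result: (-7z - 9)/[(z - 1)(z + 1)]


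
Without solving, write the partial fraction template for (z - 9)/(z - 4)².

Repeated linear factor: α/(z - 4) + β/(z - 4)²


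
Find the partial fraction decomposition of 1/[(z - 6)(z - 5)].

1/(z - 6)(z - 5) = A/(z - 6) + B/(z - 5). A = 1/(6 - 5) = 1, B = 1/(5 - 6) = -1
Result: 1/(z - 6) - 1/(z - 5)


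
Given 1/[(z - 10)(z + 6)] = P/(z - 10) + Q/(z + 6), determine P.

Cover-up at z = 10: P = 1/(10 + 6) = 1/16


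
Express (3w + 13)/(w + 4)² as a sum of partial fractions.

(3w + 13) = A(w + 4) + B. At w = -4: B = 3·(-4) + 13 = 1. Coeff of w: A = 3
Result: 3/(w + 4) + 1/(w + 4)²


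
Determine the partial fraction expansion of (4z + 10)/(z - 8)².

(4z + 10) = A(z - 8) + B. At z = 8: B = 4·8 + 10 = 42. Coeff of z: A = 4
Result: 4/(z - 8) + 42/(z - 8)²


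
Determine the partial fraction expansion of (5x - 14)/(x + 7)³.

(5x - 14) = A(x + 7)² + B(x + 7) + C. At x = -7: C = 5·(-7) - 14 = -49. Coefficients: A = 0, B = 5
Result: 5/(x + 7)² - 49/(x + 7)³


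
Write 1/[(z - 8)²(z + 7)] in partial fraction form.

Cover-up at z=-7: R = 1/(-7 - 8)² = 1/225. Cover-up at z=8: Q = 1/(8 + 7) = 1/15. Comparing z² coeff: P = -R = -1/225
Result: (-1/225)/(z - 8) + (1/15)/(z - 8)² + (1/225)/(z + 7)


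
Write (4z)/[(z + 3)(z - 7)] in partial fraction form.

At z=-3: A = (4·(-3) + 0)/(-3 - 7) = 6/5. At z=7: B = (4·7 + 0)/(7 + 3) = 14/5
Result: (6/5)/(z + 3) + (14/5)/(z - 7)


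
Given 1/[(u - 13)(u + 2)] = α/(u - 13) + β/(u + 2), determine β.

Cover-up at u = -2: β = 1/(-2 - 13) = -1/15


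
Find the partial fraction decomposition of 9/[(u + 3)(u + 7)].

9/(u + 3)(u + 7) = P/(u + 3) + Q/(u + 7). P = 9/(-3 + 7) = 9/4, Q = 9/(-7 + 3) = -9/4
Result: (9/4)/(u + 3) - (9/4)/(u + 7)


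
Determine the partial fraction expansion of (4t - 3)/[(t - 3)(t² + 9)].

At t=3: α = (4·3 - 3)/(3² + 9) = 1/2. β = -α = -1/2, γ = 4 - 3·α = 5/2
Result: (1/2)/(t - 3) - ((1/2)t - 5/2)/(t² + 9)


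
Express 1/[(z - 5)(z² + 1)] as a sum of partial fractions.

Cover-up at z = 5: A = 1/(5² + 1) = 1/26. Then B = -A = -1/26, C = -A·(0 + 5) = -5/26
Result: (1/26)/(z - 5) - ((1/26)z + 5/26)/(z² + 1)


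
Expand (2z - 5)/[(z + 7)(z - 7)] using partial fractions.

At z=-7: α = (2·(-7) - 5)/(-7 - 7) = 19/14. At z=7: β = (2·7 - 5)/(7 + 7) = 9/14
Result: (19/14)/(z + 7) + (9/14)/(z - 7)


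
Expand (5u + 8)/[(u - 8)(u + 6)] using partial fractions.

At u=8: A = (5·8 + 8)/(8 + 6) = 24/7. At u=-6: B = (5·(-6) + 8)/(-6 - 8) = 11/7
Result: (24/7)/(u - 8) + (11/7)/(u + 6)


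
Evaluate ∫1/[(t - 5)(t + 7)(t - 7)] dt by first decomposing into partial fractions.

Cover-up: A = -1/24, B = 1/168, C = 1/28. Decomposition: (-1/24)/(t - 5) + (1/168)/(t + 7) + (1/28)/(t - 7). Integrate each term: (-1/24) ln|(t - 5)| + (1/168) ln|(t + 7)| + (1/28) ln|(t - 7)| + C


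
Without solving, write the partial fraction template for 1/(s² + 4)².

Repeated quadratic factor: (αs + β)/(s² + 4) + (γs + δ)/(s² + 4)²


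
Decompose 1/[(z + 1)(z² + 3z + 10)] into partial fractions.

Cover-up at z = -1: A = 1/((-1)² + 3·(-1) + 10) = 1/8. Then B = -A = -1/8, C = -A·(3 - 1) = -1/4
Result: (1/8)/(z + 1) - ((1/8)z + 1/4)/(z² + 3z + 10)


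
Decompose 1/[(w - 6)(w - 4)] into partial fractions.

1/(w - 6)(w - 4) = P/(w - 6) + Q/(w - 4). P = 1/(6 - 4) = 1/2, Q = 1/(4 - 6) = -1/2
Result: (1/2)/(w - 6) - (1/2)/(w - 4)


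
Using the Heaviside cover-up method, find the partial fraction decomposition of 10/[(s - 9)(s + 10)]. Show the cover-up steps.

Cover (s - 9): set s=9, get α = 10/(9 + 10) = 10/19. Cover (s + 10): set s=-10, get β = 10/(-10 - 9) = -10/19.
Result: (10/19)/(s - 9) - (10/19)/(s + 10)


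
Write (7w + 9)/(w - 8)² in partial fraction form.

(7w + 9) = α(w - 8) + β. At w = 8: β = 7·8 + 9 = 65. Coeff of w: α = 7
Result: 7/(w - 8) + 65/(w - 8)²


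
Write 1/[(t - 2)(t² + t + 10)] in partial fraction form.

Cover-up at t = 2: α = 1/(2² + 1·2 + 10) = 1/16. Then β = -α = -1/16, γ = -α·(1 + 2) = -3/16
Result: (1/16)/(t - 2) - ((1/16)t + 3/16)/(t² + t + 10)


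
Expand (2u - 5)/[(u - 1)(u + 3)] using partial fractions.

At u=1: A = (2·1 - 5)/(1 + 3) = -3/4. At u=-3: B = (2·(-3) - 5)/(-3 - 1) = 11/4
Result: (-3/4)/(u - 1) + (11/4)/(u + 3)


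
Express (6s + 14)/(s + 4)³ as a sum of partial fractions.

(6s + 14) = α(s + 4)² + β(s + 4) + γ. At s = -4: γ = 6·(-4) + 14 = -10. Coefficients: α = 0, β = 6
Result: 6/(s + 4)² - 10/(s + 4)³


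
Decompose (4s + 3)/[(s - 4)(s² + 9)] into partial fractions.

At s=4: P = (4·4 + 3)/(4² + 9) = 19/25. Q = -P = -19/25, R = 4 - 4·P = 24/25
Result: (19/25)/(s - 4) - ((19/25)s - 24/25)/(s² + 9)


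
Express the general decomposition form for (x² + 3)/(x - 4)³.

Repeated linear factor (power 3): A/(x - 4) + B/(x - 4)² + C/(x - 4)³


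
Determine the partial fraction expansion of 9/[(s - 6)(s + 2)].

9/(s - 6)(s + 2) = A/(s - 6) + B/(s + 2). A = 9/(6 + 2) = 9/8, B = 9/(-2 - 6) = -9/8
Result: (9/8)/(s - 6) - (9/8)/(s + 2)


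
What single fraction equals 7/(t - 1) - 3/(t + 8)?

Common denominator (t - 1)(t + 8). Numerator: 7(t + 8) - 3(t - 1) = (7t + 56) - (3t - 3) = 4t + 59
Result: (4t + 59)/[(t - 1)(t + 8)]


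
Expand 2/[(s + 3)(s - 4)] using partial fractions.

2/(s + 3)(s - 4) = A/(s + 3) + B/(s - 4). A = 2/(-3 - 4) = -2/7, B = 2/(4 + 3) = 2/7
Result: (-2/7)/(s + 3) + (2/7)/(s - 4)


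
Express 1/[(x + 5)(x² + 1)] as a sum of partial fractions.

Cover-up at x = -5: A = 1/((-5)² + 1) = 1/26. Then B = -A = -1/26, C = -A·(0 - 5) = 5/26
Result: (1/26)/(x + 5) - ((1/26)x - 5/26)/(x² + 1)


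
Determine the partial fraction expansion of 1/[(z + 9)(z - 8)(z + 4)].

Using cover-up method: A = 1/85, B = 1/204, C = -1/60
Result: (1/85)/(z + 9) + (1/204)/(z - 8) - (1/60)/(z + 4)


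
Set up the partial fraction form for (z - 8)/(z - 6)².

Repeated linear factor: A/(z - 6) + B/(z - 6)²


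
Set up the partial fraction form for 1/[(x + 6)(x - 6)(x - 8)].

Three distinct linear factors: A/(x + 6) + B/(x - 6) + C/(x - 8)


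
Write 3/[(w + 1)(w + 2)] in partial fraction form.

3/(w + 1)(w + 2) = A/(w + 1) + B/(w + 2). A = 3/(-1 + 2) = 3, B = 3/(-2 + 1) = -3
Result: 3/(w + 1) - 3/(w + 2)


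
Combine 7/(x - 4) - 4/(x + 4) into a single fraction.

Common denominator (x - 4)(x + 4). Numerator: 7(x + 4) - 4(x - 4) = (7x + 28) - (4x - 16) = 3x + 44
Result: (3x + 44)/[(x - 4)(x + 4)]


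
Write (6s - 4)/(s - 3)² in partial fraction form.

(6s - 4) = α(s - 3) + β. At s = 3: β = 6·3 - 4 = 14. Coeff of s: α = 6
Result: 6/(s - 3) + 14/(s - 3)²


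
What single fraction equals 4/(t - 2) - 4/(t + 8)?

Common denominator (t - 2)(t + 8). Numerator: 4(t + 8) - 4(t - 2) = (4t + 32) - (4t - 8) = 40
Result: (40)/[(t - 2)(t + 8)]


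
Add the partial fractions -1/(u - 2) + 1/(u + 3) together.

Common denominator (u - 2)(u + 3). Numerator: -1(u + 3) + 1(u - 2) = (-u - 3) + (u - 2) = -5
Result: (-5)/[(u - 2)(u + 3)]


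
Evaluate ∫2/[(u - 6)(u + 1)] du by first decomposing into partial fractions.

Decompose: 2/[(u - 6)(u + 1)] = (2/7)/(u - 6) - (2/7)/(u + 1). Integrate each term: (2/7) ln|(u - 6)| - (2/7) ln|(u + 1)| + C


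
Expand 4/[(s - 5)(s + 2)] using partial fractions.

4/(s - 5)(s + 2) = P/(s - 5) + Q/(s + 2). P = 4/(5 + 2) = 4/7, Q = 4/(-2 - 5) = -4/7
Result: (4/7)/(s - 5) - (4/7)/(s + 2)


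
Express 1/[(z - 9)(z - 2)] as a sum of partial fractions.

1/(z - 9)(z - 2) = P/(z - 9) + Q/(z - 2). P = 1/(9 - 2) = 1/7, Q = 1/(2 - 9) = -1/7
Result: (1/7)/(z - 9) - (1/7)/(z - 2)


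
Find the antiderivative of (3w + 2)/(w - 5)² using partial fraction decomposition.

Decompose: P = 3, Q = 3·5 + 2 = 17, so (3w + 2)/(w - 5)² = 3/(w - 5) + 17/(w - 5)². Integrate: ∫ P/(w - 5) dw = 3 ln|(w - 5)|; ∫ Q/(w - 5)² dw = -17/(w - 5). Sum: 3 ln|(w - 5)| - 17/(w - 5) + C


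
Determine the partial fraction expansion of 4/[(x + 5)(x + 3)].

4/(x + 5)(x + 3) = α/(x + 5) + β/(x + 3). α = 4/(-5 + 3) = -2, β = 4/(-3 + 5) = 2
Result: -2/(x + 5) + 2/(x + 3)


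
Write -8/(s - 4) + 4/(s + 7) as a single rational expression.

Common denominator (s - 4)(s + 7). Numerator: -8(s + 7) + 4(s - 4) = (-8s - 56) + (4s - 16) = -4s - 72
Result: (-4s - 72)/[(s - 4)(s + 7)]


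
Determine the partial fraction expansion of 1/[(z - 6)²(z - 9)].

Cover-up at z=9: R = 1/(9 - 6)² = 1/9. Cover-up at z=6: Q = 1/(6 - 9) = -1/3. Comparing z² coeff: P = -R = -1/9
Result: (-1/9)/(z - 6) - (1/3)/(z - 6)² + (1/9)/(z - 9)


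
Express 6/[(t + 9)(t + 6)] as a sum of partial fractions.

6/(t + 9)(t + 6) = α/(t + 9) + β/(t + 6). α = 6/(-9 + 6) = -2, β = 6/(-6 + 9) = 2
Result: -2/(t + 9) + 2/(t + 6)


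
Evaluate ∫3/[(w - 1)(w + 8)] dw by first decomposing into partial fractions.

Decompose: 3/[(w - 1)(w + 8)] = (1/3)/(w - 1) - (1/3)/(w + 8). Integrate each term: (1/3) ln|(w - 1)| - (1/3) ln|(w + 8)| + C


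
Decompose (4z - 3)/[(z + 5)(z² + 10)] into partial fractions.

At z=-5: α = (4·(-5) - 3)/((-5)² + 10) = -23/35. β = -α = 23/35, γ = 4 - (-5)·α = 5/7
Result: (-23/35)/(z + 5) + ((23/35)z + 5/7)/(z² + 10)


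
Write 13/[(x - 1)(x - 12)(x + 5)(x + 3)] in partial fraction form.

Using Heaviside cover-up: (-13/264)/(x - 1) + (13/2805)/(x - 12) - (13/204)/(x + 5) + (13/120)/(x + 3)


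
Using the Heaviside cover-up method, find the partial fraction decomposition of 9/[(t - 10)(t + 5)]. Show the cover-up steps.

Cover (t - 10): set t=10, get P = 9/(10 + 5) = 3/5. Cover (t + 5): set t=-5, get Q = 9/(-5 - 10) = -3/5.
Result: (3/5)/(t - 10) - (3/5)/(t + 5)


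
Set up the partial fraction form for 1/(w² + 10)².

Repeated quadratic factor: (Pw + Q)/(w² + 10) + (Rw + S)/(w² + 10)²


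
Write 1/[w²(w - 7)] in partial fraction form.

Cover-up at w=7: R = 1/(7 - 0)² = 1/49. Cover-up at w=0: Q = 1/(0 - 7) = -1/7. Comparing w² coeff: P = -R = -1/49
Result: (-1/49)/w - (1/7)/w² + (1/49)/(w - 7)


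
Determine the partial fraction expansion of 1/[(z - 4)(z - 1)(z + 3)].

Using cover-up method: P = 1/21, Q = -1/12, R = 1/28
Result: (1/21)/(z - 4) - (1/12)/(z - 1) + (1/28)/(z + 3)


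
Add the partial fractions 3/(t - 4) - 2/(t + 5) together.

Common denominator (t - 4)(t + 5). Numerator: 3(t + 5) - 2(t - 4) = (3t + 15) - (2t - 8) = t + 23
Result: (t + 23)/[(t - 4)(t + 5)]


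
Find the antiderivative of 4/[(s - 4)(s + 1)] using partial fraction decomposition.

Decompose: 4/[(s - 4)(s + 1)] = (4/5)/(s - 4) - (4/5)/(s + 1). Integrate each term: (4/5) ln|(s - 4)| - (4/5) ln|(s + 1)| + C


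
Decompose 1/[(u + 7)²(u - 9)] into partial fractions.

Cover-up at u=9: C = 1/(9 + 7)² = 1/256. Cover-up at u=-7: B = 1/(-7 - 9) = -1/16. Comparing u² coeff: A = -C = -1/256
Result: (-1/256)/(u + 7) - (1/16)/(u + 7)² + (1/256)/(u - 9)


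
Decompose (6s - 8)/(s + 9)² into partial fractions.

(6s - 8) = α(s + 9) + β. At s = -9: β = 6·(-9) - 8 = -62. Coeff of s: α = 6
Result: 6/(s + 9) - 62/(s + 9)²


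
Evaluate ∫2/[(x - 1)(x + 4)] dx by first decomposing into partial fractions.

Decompose: 2/[(x - 1)(x + 4)] = (2/5)/(x - 1) - (2/5)/(x + 4). Integrate each term: (2/5) ln|(x - 1)| - (2/5) ln|(x + 4)| + C


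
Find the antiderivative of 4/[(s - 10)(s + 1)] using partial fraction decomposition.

Decompose: 4/[(s - 10)(s + 1)] = (4/11)/(s - 10) - (4/11)/(s + 1). Integrate each term: (4/11) ln|(s - 10)| - (4/11) ln|(s + 1)| + C


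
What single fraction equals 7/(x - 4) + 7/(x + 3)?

Common denominator (x - 4)(x + 3). Numerator: 7(x + 3) + 7(x - 4) = (7x + 21) + (7x - 28) = 14x - 7
Result: (14x - 7)/[(x - 4)(x + 3)]


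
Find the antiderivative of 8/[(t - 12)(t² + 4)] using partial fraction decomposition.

Cover-up at t=12: P = 8/(12²+4) = 2/37. Coeff matching: Q = -2/37, R = -24/37. Decomposition: (2/37)/(t - 12) - ((2/37)t + 24/37)/(t² + 4). Integrate: linear → ln, quadratic → (1/2)ln + arctan: (2/37) ln|(t - 12)| - (1/37) ln(t² + 4) - (12/37) arctan(t/2) + C


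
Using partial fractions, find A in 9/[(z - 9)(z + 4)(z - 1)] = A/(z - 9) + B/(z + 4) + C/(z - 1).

Cover-up at z = 9: A = 9/[(9 + 4)(9 - 1)] = 9/[(13)(8)] = 9/104


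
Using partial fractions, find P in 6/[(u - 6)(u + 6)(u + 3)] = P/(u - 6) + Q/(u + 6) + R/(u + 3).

Cover-up at u = 6: P = 6/[(6 + 6)(6 + 3)] = 6/[(12)(9)] = 6/108 = 1/18


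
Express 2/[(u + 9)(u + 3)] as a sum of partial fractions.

2/(u + 9)(u + 3) = α/(u + 9) + β/(u + 3). α = 2/(-9 + 3) = -1/3, β = 2/(-3 + 9) = 1/3
Result: (-1/3)/(u + 9) + (1/3)/(u + 3)


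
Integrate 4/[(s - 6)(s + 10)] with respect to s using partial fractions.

Decompose: 4/[(s - 6)(s + 10)] = (1/4)/(s - 6) - (1/4)/(s + 10). Integrate each term: (1/4) ln|(s - 6)| - (1/4) ln|(s + 10)| + C


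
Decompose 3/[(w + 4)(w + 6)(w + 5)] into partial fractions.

Using cover-up method: P = 3/2, Q = 3/2, R = -3
Result: (3/2)/(w + 4) + (3/2)/(w + 6) - 3/(w + 5)


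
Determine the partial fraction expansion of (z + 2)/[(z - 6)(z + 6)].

At z=6: P = (1·6 + 2)/(6 + 6) = 2/3. At z=-6: Q = (1·(-6) + 2)/(-6 - 6) = 1/3
Result: (2/3)/(z - 6) + (1/3)/(z + 6)


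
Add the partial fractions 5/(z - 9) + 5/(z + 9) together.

Common denominator (z - 9)(z + 9). Numerator: 5(z + 9) + 5(z - 9) = (5z + 45) + (5z - 45) = 10z
Result: (10z)/[(z - 9)(z + 9)]


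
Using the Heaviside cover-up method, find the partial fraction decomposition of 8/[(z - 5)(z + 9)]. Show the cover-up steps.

Cover (z - 5): set z=5, get P = 8/(5 + 9) = 4/7. Cover (z + 9): set z=-9, get Q = 8/(-9 - 5) = -4/7.
Result: (4/7)/(z - 5) - (4/7)/(z + 9)


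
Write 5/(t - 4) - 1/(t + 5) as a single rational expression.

Common denominator (t - 4)(t + 5). Numerator: 5(t + 5) - 1(t - 4) = (5t + 25) - (t - 4) = 4t + 29
Result: (4t + 29)/[(t - 4)(t + 5)]


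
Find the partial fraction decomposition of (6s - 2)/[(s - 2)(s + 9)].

At s=2: P = (6·2 - 2)/(2 + 9) = 10/11. At s=-9: Q = (6·(-9) - 2)/(-9 - 2) = 56/11
Result: (10/11)/(s - 2) + (56/11)/(s + 9)


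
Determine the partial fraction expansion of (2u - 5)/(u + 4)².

(2u - 5) = A(u + 4) + B. At u = -4: B = 2·(-4) - 5 = -13. Coeff of u: A = 2
Result: 2/(u + 4) - 13/(u + 4)²


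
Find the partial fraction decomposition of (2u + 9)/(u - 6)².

(2u + 9) = P(u - 6) + Q. At u = 6: Q = 2·6 + 9 = 21. Coeff of u: P = 2
Result: 2/(u - 6) + 21/(u - 6)²


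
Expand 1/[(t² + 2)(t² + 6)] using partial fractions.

Coefficient matching gives α = γ = 0, β = 1/(6-2) = 1/4, δ = -β = -1/4
Result: (1/4)/(t² + 2) - (1/4)/(t² + 6)


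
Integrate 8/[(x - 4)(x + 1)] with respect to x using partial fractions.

Decompose: 8/[(x - 4)(x + 1)] = (8/5)/(x - 4) - (8/5)/(x + 1). Integrate each term: (8/5) ln|(x - 4)| - (8/5) ln|(x + 1)| + C


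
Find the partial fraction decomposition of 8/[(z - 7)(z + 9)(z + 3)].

Using cover-up method: A = 1/20, B = 1/12, C = -2/15
Result: (1/20)/(z - 7) + (1/12)/(z + 9) - (2/15)/(z + 3)


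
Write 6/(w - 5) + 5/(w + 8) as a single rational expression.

Common denominator (w - 5)(w + 8). Numerator: 6(w + 8) + 5(w - 5) = (6w + 48) + (5w - 25) = 11w + 23
Result: (11w + 23)/[(w - 5)(w + 8)]


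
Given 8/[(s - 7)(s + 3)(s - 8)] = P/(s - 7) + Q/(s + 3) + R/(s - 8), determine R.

Cover-up at s = 8: R = 8/[(8 - 7)(8 + 3)] = 8/[(1)(11)] = 8/11


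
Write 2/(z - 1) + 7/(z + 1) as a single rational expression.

Common denominator (z - 1)(z + 1). Numerator: 2(z + 1) + 7(z - 1) = (2z + 2) + (7z - 7) = 9z - 5
Result: (9z - 5)/[(z - 1)(z + 1)]


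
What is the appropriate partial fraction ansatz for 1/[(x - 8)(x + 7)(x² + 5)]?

Two linear + quadratic: α/(x - 8) + β/(x + 7) + (γx + δ)/(x² + 5)
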